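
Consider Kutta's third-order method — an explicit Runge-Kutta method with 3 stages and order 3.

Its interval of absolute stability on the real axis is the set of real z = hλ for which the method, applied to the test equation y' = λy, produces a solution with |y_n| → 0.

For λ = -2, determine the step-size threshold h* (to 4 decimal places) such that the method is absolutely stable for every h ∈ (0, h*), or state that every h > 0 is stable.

(-2.5127,0); λ=-2 ⇒ h* = 1.2564.

With y'=λy (z=hλ):
  order 3, 3-stage ⇒ R(z)=1+z+z^2/2+z^3/6
  (e.g. R(-1.46)=0.08711, |R|=0.08711)

Find x<0 with |R(x)|<1.
x=-1.46: |R|=0.0871
|R(-2.75)|=1.4349 |R(-2.46)|=0.9154 |R(-1.14)|=0.2629
Bisect:
  x_lo=-3.0891 |R|=2.2308  x_hi=-0.0805 |R|=0.9226
  mid=-1.58482 |R|=0.00759 →hi
  mid=-2.33696 |R|=0.73344 →hi
  mid=-2.71303 |R|=1.36098 →lo
  mid=-2.52499 |R|=1.02025 →lo
  mid=-2.43097 |R|=0.87052 →hi
  mid=-2.47798 |R|=0.94375 →hi
  mid=-2.50149 |R|=0.98159 →hi
  mid=-2.51324 |R|=1.00081 →lo
  mid=-2.50736 |R|=0.99117 →hi
  mid=-2.51030 |R|=0.99599 →hi
  ...
  [-2.51287,-2.51269] ⇒ x*=-2.5127
Interval (-2.5127, 0).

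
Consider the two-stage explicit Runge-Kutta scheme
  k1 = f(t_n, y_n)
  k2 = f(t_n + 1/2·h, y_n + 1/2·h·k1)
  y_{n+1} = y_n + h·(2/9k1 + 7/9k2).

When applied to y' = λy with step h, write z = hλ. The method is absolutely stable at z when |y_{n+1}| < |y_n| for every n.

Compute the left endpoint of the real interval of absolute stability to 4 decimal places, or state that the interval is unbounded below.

left endpoint -2.5714.

With y'=λy (z=hλ):
  k1=λy_n ⇒ h·k1=z·y_n;  k2=λ(1+1/2z)y_n ⇒ h·k2=z(1+1/2z)y_n
  y_{n+1}/y_n = 1 + 2/9z + 7/9z(1+1/2z) = 1 + z + 7/18z²
  Hence R(z) = 1 + z + 7/18z².

Need |R(x)|<1, x<0.
x=-1.02: |R|=0.3846
R=1: x+7/18x²=0 ⇒ x=−18/7=-2.5714; min R=1−1/(4·7/18)=0.3571>−1
Confirm numerically:
  x=-1.913: |R|=0.51017 <1
  x=-1.699: |R|=0.42357 <1
  x=-1.646: |R|=0.40762 <1
  x=-1.612: |R|=0.39854 <1
  x=-3.093: |R|=1.62736 >1
  x=-2.686: |R|=1.11968 >1
Stable set (-2.5714, 0).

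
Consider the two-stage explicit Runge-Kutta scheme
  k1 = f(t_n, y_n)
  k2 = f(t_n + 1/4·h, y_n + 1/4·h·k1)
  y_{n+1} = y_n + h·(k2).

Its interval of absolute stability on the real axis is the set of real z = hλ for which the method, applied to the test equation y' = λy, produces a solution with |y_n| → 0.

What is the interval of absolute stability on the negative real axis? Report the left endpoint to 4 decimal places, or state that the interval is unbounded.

z∈(-4.0000,0).

On y'=λy, z=hλ:
  k1=λy_n ⇒ h·k1=z·y_n;  k2=λ(1+1/4z)y_n ⇒ h·k2=z(1+1/4z)y_n
  y_{n+1}/y_n = 1 + z(1+1/4z) = 1 + z + 1/4z²
  ⇒ R(z) = 1 + z + 1/4z².

Find x<0 with |R(x)|<1.
x=-1.57: |R|=0.0462
R=1: x+1/4x²=0 ⇒ x=−4=-4.0000; min R=1−1/(4·1/4)=0.0000>−1
Confirm numerically:
  x=-3.336: |R|=0.44622 <1
  x=-2.948: |R|=0.22468 <1
  x=-2.006: |R|=0.00001 <1
  x=-1.897: |R|=0.00265 <1
  x=-4.427: |R|=1.47258 >1
  x=-4.325: |R|=1.35141 >1
  x=-4.223: |R|=1.23543 >1
Stable set (-4.0000, 0).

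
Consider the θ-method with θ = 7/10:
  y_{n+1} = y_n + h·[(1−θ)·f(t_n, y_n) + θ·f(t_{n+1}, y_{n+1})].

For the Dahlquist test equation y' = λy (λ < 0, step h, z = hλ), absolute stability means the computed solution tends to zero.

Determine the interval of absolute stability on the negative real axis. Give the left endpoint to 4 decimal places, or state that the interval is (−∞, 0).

On y'=λy, z=hλ:
  y_{n+1} = y_n + z·[3/10·y_n + 7/10·y_{n+1}] ⇒ (1 − 7/10z)y_{n+1} = (1 + 3/10z)y_n
  Hence R(z) = (1 + 3/10z)/(1 − 7/10z).

Need |R(x)|<1, x<0.
x=-1.43: |R|=0.2854
x=-2: |R|=0.1667
x=-10: |R|=0.2500
x=-100: |R|=0.4085
θ=7/10≥1/2 ⇒ |1+3/10x|<|1−7/10x| ∀x<0 ⇒ unbounded interval.

(−∞, 0) — no finite endpoint.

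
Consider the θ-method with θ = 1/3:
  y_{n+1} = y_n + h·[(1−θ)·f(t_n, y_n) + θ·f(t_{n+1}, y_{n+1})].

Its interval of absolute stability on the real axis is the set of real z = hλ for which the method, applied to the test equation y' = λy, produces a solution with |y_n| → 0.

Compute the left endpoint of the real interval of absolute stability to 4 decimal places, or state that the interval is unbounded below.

left endpoint -6.0000.

Test eqn y'=λy, z=hλ:
  y_{n+1} = y_n + z·[2/3·y_n + 1/3·y_{n+1}] ⇒ (1 − 1/3z)y_{n+1} = (1 + 2/3z)y_n
  so R(z) = (1 + 2/3z)/(1 − 1/3z).

Find x<0 with |R(x)|<1.
x=-1.27: |R|=0.1077
R=−1: 1+2/3x = −1+1/3x ⇒ -1/3x=2 ⇒ x=2/(-1/3)=-6.0000
Confirm numerically:
  x=-5.209: |R|=0.90364 <1
  x=-2.702: |R|=0.42161 <1
  x=-2.616: |R|=0.39744 <1
  x=-6.291: |R|=1.03132 >1
  x=-6.087: |R|=1.00957 >1
  x=-6.020: |R|=1.00222 >1
Stable set (-6.0000, 0).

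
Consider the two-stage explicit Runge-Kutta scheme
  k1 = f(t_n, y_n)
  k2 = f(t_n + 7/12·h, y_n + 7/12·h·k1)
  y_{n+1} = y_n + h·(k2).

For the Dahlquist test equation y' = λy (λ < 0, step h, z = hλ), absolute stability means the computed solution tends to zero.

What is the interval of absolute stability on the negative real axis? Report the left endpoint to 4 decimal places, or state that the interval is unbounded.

(-1.7143, 0).

On y'=λy, z=hλ:
  k1=λy_n ⇒ h·k1=z·y_n;  k2=λ(1+7/12z)y_n ⇒ h·k2=z(1+7/12z)y_n
  y_{n+1}/y_n = 1 + z(1+7/12z) = 1 + z + 7/12z²
  ⇒ R(z) = 1 + z + 7/12z².

Boundary: |R(x)|=1, x<0.
x=-1.51: |R|=0.8201
R=1: x+7/12x²=0 ⇒ x=−12/7=-1.7143; min R=1−1/(4·7/12)=0.5714>−1
Confirm numerically:
  x=-1.394: |R|=0.73955 <1
  x=-1.034: |R|=0.58967 <1
  x=-0.998: |R|=0.58300 <1
  x=-2.285: |R|=1.76071 >1
  x=-1.927: |R|=1.23911 >1
  x=-1.901: |R|=1.20705 >1
Stable set (-1.7143, 0).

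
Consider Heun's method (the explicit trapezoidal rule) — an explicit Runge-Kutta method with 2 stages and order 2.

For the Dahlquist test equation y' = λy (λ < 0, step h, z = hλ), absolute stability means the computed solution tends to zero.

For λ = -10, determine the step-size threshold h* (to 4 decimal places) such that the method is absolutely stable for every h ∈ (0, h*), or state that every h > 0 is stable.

On y'=λy, z=hλ:
  order 2, 2-stage ⇒ R(z)=1+z+z^2/2
  (e.g. R(-1.29)=0.54205, |R|=0.54205)

Boundary: |R(x)|=1, x<0.
x=-1.29: |R|=0.5421
|R(-2.31)|=1.3580 |R(-2.06)|=1.0618 |R(-1.94)|=0.9418
Bisect:
  x_lo=-2.4869 |R|=1.6054  x_hi=-0.3736 |R|=0.6962
  mid=-1.43024 |R|=0.59255 →hi
  mid=-1.95857 |R|=0.95943 →hi
  mid=-2.22273 |R|=1.24754 →lo
  mid=-2.09065 |R|=1.09476 →lo
  mid=-2.02461 |R|=1.02491 →lo
  mid=-1.99159 |R|=0.99162 →hi
  mid=-2.00810 |R|=1.00813 →lo
  mid=-1.99984 |R|=0.99984 →hi
  mid=-2.00397 |R|=1.00398 →lo
  mid=-2.00191 |R|=1.00191 →lo
  ...
  [-2.00010,-1.99997] ⇒ x*=-2.0000
So |R|<1 on (-2.0000, 0).

(-2.0000,0); λ=-10 ⇒ h* = 0.2000.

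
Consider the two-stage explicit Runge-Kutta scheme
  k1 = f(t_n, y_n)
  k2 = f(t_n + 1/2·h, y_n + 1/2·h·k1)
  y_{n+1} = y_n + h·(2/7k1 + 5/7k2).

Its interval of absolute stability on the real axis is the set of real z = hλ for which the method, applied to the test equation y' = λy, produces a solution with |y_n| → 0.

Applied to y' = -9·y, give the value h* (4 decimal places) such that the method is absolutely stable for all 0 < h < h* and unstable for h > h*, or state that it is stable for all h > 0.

(-2.8000,0); λ=-9 ⇒ h* = (14/5)/9 = 0.3111.

Test eqn y'=λy, z=hλ:
  k1=λy_n ⇒ h·k1=z·y_n;  k2=λ(1+1/2z)y_n ⇒ h·k2=z(1+1/2z)y_n
  y_{n+1}/y_n = 1 + 2/7z + 5/7z(1+1/2z) = 1 + z + 5/14z²
  Hence R(z) = 1 + z + 5/14z².

Solve |R(x)|<1 on ℝ⁻.
x=-0.59: |R|=0.5343
R=1: x+5/14x²=0 ⇒ x=−14/5=-2.8000; min R=1−1/(4·5/14)=0.3000>−1
Confirm numerically:
  x=-2.273: |R|=0.57219 <1
  x=-1.687: |R|=0.32942 <1
  x=-1.340: |R|=0.30129 <1
  x=-3.298: |R|=1.58657 >1
  x=-3.005: |R|=1.22001 >1
  x=-2.915: |R|=1.11972 >1
Stable set (-2.8000, 0).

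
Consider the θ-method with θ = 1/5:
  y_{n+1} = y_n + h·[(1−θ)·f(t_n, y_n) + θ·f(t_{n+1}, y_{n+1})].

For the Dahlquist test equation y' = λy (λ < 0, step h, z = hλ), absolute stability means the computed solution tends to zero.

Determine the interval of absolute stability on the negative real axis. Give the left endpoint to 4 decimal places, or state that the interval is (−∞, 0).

Set f=λy, z=hλ:
  y_{n+1} = y_n + z·[4/5·y_n + 1/5·y_{n+1}] ⇒ (1 − 1/5z)y_{n+1} = (1 + 4/5z)y_n
  Hence R(z) = (1 + 4/5z)/(1 − 1/5z).

Boundary: |R(x)|=1, x<0.
x=-1.33: |R|=0.0506
R=−1: 1+4/5x = −1+1/5x ⇒ -3/5x=2 ⇒ x=2/(-3/5)=-3.3333
Confirm numerically:
  x=-3.178: |R|=0.94302 <1
  x=-3.138: |R|=0.92799 <1
  x=-2.812: |R|=0.79980 <1
  x=-2.555: |R|=0.69093 <1
  x=-3.829: |R|=1.16842 >1
  x=-3.818: |R|=1.16489 >1
  x=-3.752: |R|=1.14351 >1
Interval (-3.3333, 0).

(-3.3333, 0).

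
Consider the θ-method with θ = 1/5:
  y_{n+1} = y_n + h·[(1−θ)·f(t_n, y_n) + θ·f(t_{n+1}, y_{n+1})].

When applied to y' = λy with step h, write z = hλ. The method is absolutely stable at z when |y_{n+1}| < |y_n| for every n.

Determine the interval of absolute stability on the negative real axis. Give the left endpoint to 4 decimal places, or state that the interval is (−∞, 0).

Test eqn y'=λy, z=hλ:
  y_{n+1} = y_n + z·[4/5·y_n + 1/5·y_{n+1}] ⇒ (1 − 1/5z)y_{n+1} = (1 + 4/5z)y_n
  ⇒ R(z) = (1 + 4/5z)/(1 − 1/5z).

Need |R(x)|<1, x<0.
x=-1.68: |R|=0.2575
R=−1: 1+4/5x = −1+1/5x ⇒ -3/5x=2 ⇒ x=2/(-3/5)=-3.3333
Confirm numerically:
  x=-3.159: |R|=0.93590 <1
  x=-2.910: |R|=0.83944 <1
  x=-1.957: |R|=0.40650 <1
  x=-3.558: |R|=1.07876 >1
  x=-3.355: |R|=1.00778 >1
Stable set (-3.3333, 0).

(-3.3333, 0).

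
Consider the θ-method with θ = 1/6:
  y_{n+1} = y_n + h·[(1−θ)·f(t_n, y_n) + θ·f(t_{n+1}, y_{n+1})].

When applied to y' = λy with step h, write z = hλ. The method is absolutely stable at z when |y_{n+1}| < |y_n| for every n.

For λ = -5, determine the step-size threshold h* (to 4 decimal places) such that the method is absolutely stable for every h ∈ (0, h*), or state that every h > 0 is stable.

On y'=λy, z=hλ:
  y_{n+1} = y_n + z·[5/6·y_n + 1/6·y_{n+1}] ⇒ (1 − 1/6z)y_{n+1} = (1 + 5/6z)y_n
  R(z) = (1 + 5/6z)/(1 − 1/6z).

Find x<0 with |R(x)|<1.
x=-0.4: |R|=0.6250
R=−1: 1+5/6x = −1+1/6x ⇒ -2/3x=2 ⇒ x=2/(-2/3)=-3.0000
Confirm numerically:
  x=-2.500: |R|=0.76471 <1
  x=-2.282: |R|=0.65322 <1
  x=-2.188: |R|=0.60332 <1
  x=-1.635: |R|=0.28487 <1
  x=-3.443: |R|=1.18765 >1
  x=-3.365: |R|=1.15590 >1
  x=-3.256: |R|=1.11063 >1
Interval (-3.0000, 0).

(-3.0000,0); λ=-5 ⇒ h* = (3)/5 = 0.6000.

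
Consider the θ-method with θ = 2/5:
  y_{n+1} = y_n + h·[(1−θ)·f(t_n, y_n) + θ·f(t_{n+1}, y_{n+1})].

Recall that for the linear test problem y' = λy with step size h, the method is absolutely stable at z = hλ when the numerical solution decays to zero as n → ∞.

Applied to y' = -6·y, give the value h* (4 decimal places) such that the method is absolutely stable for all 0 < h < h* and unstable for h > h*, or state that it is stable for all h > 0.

(-10.0000,0); λ=-6 ⇒ h* = (10)/6 = 1.6667.

Test eqn y'=λy, z=hλ:
  y_{n+1} = y_n + z·[3/5·y_n + 2/5·y_{n+1}] ⇒ (1 − 2/5z)y_{n+1} = (1 + 3/5z)y_n
  so R(z) = (1 + 3/5z)/(1 − 2/5z).

Solve |R(x)|<1 on ℝ⁻.
x=-1.63: |R|=0.0133
R=−1: 1+3/5x = −1+2/5x ⇒ -1/5x=2 ⇒ x=2/(-1/5)=-10.0000
Confirm numerically:
  x=-9.774: |R|=0.99079 <1
  x=-9.178: |R|=0.96481 <1
  x=-8.611: |R|=0.93749 <1
  x=-6.697: |R|=0.82043 <1
  x=-10.439: |R|=1.01696 >1
  x=-10.423: |R|=1.01637 >1
  x=-10.052: |R|=1.00207 >1
So |R|<1 on (-10.0000, 0).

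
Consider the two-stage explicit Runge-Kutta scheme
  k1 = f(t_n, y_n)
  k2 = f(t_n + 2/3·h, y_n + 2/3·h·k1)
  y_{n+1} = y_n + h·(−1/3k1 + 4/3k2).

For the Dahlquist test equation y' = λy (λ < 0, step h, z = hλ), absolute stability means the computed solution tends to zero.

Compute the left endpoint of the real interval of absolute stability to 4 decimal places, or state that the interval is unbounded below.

z* = -1.1250.

On y'=λy, z=hλ:
  k1=λy_n ⇒ h·k1=z·y_n;  k2=λ(1+2/3z)y_n ⇒ h·k2=z(1+2/3z)y_n
  y_{n+1}/y_n = 1 − 1/3z + 4/3z(1+2/3z) = 1 + z + 8/9z²
  Hence R(z) = 1 + z + 8/9z².

Find x<0 with |R(x)|<1.
x=-1.44: |R|=1.4032
R=1: x+8/9x²=0 ⇒ x=−9/8=-1.1250; min R=1−1/(4·8/9)=0.7188>−1
Confirm numerically:
  x=-0.996: |R|=0.88579 <1
  x=-0.650: |R|=0.72556 <1
  x=-0.587: |R|=0.71928 <1
  x=-1.602: |R|=1.67925 >1
  x=-1.456: |R|=1.42839 >1
  x=-1.179: |R|=1.05659 >1
Stable set (-1.1250, 0).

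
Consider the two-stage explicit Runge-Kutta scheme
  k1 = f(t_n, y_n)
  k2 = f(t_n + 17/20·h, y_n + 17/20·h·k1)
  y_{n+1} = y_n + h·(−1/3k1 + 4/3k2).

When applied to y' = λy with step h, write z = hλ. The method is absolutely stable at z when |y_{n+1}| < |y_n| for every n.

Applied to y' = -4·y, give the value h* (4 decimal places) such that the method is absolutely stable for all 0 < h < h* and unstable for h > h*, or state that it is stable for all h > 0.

(-0.8824,0); λ=-4 ⇒ h* = (15/17)/4 = 0.2206.

Test eqn y'=λy, z=hλ:
  k1=λy_n ⇒ h·k1=z·y_n;  k2=λ(1+17/20z)y_n ⇒ h·k2=z(1+17/20z)y_n
  y_{n+1}/y_n = 1 − 1/3z + 4/3z(1+17/20z) = 1 + z + 17/15z²
  so R(z) = 1 + z + 17/15z².

Find x<0 with |R(x)|<1.
x=-0.49: |R|=0.7821
R=1: x+17/15x²=0 ⇒ x=−15/17=-0.8824; min R=1−1/(4·17/15)=0.7794>−1
Confirm numerically:
  x=-0.526: |R|=0.78757 <1
  x=-0.432: |R|=0.77951 <1
  x=-0.386: |R|=0.78286 <1
  x=-1.173: |R|=1.38639 >1
  x=-1.132: |R|=1.32028 >1
  x=-1.050: |R|=1.19950 >1
Stable set (-0.8824, 0).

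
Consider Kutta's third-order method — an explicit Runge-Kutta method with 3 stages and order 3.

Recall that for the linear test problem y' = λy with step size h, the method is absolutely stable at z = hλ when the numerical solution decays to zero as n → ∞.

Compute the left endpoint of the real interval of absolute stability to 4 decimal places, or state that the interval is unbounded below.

z* = -2.5127.

On y'=λy, z=hλ:
  order 3, 3-stage ⇒ R(z)=1+z+z^2/2+z^3/6
  (e.g. R(-0.35)=0.70410, |R|=0.70410)

Need |R(x)|<1, x<0.
x=-0.35: |R|=0.7041
|R(-2.25)|=0.6172 |R(-1.22)|=0.2216 |R(-0.91)|=0.3785
Bisect:
  x_lo=-3.2098 |R|=2.5700  x_hi=-0.0700 |R|=0.9324
  mid=-1.63988 |R|=0.03027 →hi
  mid=-2.42483 |R|=0.86119 →hi
  mid=-2.81731 |R|=1.57564 →lo
  mid=-2.62107 |R|=1.18720 →lo
  mid=-2.52295 |R|=1.01686 →lo
  mid=-2.47389 |R|=0.93725 →hi
  mid=-2.49842 |R|=0.97661 →hi
  ...
  [-2.51280,-2.51260] ⇒ x*=-2.5127
So |R|<1 on (-2.5127, 0).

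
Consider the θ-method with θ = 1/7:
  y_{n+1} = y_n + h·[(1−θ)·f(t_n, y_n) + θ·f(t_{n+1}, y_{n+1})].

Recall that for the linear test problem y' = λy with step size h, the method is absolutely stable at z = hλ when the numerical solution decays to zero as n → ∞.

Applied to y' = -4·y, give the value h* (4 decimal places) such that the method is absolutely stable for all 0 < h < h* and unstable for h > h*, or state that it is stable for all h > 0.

(-2.8000,0); λ=-4 ⇒ h* = (14/5)/4 = 0.7000.

With y'=λy (z=hλ):
  y_{n+1} = y_n + z·[6/7·y_n + 1/7·y_{n+1}] ⇒ (1 − 1/7z)y_{n+1} = (1 + 6/7z)y_n
  Hence R(z) = (1 + 6/7z)/(1 − 1/7z).

Need |R(x)|<1, x<0.
x=-0.33: |R|=0.6849
R=−1: 1+6/7x = −1+1/7x ⇒ -5/7x=2 ⇒ x=2/(-5/7)=-2.8000
Confirm numerically:
  x=-2.636: |R|=0.91490 <1
  x=-2.519: |R|=0.85240 <1
  x=-2.214: |R|=0.68201 <1
  x=-3.321: |R|=1.25240 >1
  x=-3.300: |R|=1.24272 >1
  x=-2.880: |R|=1.04049 >1
Stable set (-2.8000, 0).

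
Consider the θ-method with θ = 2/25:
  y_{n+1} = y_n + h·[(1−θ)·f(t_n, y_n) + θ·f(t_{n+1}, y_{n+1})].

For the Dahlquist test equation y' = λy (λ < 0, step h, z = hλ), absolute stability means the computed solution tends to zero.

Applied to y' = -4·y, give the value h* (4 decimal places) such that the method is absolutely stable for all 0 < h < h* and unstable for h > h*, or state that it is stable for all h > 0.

(-2.3810,0); λ=-4 ⇒ h* = (50/21)/4 = 0.5952.

Set f=λy, z=hλ:
  y_{n+1} = y_n + z·[23/25·y_n + 2/25·y_{n+1}] ⇒ (1 − 2/25z)y_{n+1} = (1 + 23/25z)y_n
  R(z) = (1 + 23/25z)/(1 − 2/25z).

Need |R(x)|<1, x<0.
x=-1.25: |R|=0.1364
R=−1: 1+23/25x = −1+2/25x ⇒ -21/25x=2 ⇒ x=2/(-21/25)=-2.3810
Confirm numerically:
  x=-1.278: |R|=0.15946 <1
  x=-1.112: |R|=0.02116 <1
  x=-1.036: |R|=0.04329 <1
  x=-2.951: |R|=1.38739 >1
  x=-2.632: |R|=1.17420 >1
  x=-2.434: |R|=1.03730 >1
So |R|<1 on (-2.3810, 0).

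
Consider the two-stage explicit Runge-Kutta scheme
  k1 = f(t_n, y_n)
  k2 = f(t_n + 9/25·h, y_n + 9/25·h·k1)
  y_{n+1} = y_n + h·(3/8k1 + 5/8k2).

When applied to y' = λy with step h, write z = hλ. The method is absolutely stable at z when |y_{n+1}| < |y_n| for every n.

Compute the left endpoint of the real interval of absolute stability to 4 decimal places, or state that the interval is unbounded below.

z* = -4.4444.

Test eqn y'=λy, z=hλ:
  k1=λy_n ⇒ h·k1=z·y_n;  k2=λ(1+9/25z)y_n ⇒ h·k2=z(1+9/25z)y_n
  y_{n+1}/y_n = 1 + 3/8z + 5/8z(1+9/25z) = 1 + z + 9/40z²
  R(z) = 1 + z + 9/40z².

Solve |R(x)|<1 on ℝ⁻.
x=-1.16: |R|=0.1428
R=1: x+9/40x²=0 ⇒ x=−40/9=-4.4444; min R=1−1/(4·9/40)=-0.1111>−1
Confirm numerically:
  x=-3.616: |R|=0.32598 <1
  x=-3.221: |R|=0.11334 <1
  x=-3.078: |R|=0.05367 <1
  x=-2.592: |R|=0.08035 <1
  x=-4.855: |R|=1.44848 >1
  x=-4.669: |R|=1.23590 >1
Stable set (-4.4444, 0).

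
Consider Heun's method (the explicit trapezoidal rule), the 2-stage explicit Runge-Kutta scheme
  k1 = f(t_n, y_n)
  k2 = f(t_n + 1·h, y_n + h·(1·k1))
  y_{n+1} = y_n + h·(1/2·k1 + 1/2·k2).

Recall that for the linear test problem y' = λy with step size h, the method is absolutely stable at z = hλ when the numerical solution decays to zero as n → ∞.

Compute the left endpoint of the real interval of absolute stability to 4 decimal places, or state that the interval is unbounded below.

With y'=λy (z=hλ):
  order 2, 2-stage ⇒ R(z)=1+z+z^2/2
  (e.g. R(-1.66)=0.71780, |R|=0.71780)

Boundary: |R(x)|=1, x<0.
x=-1.66: |R|=0.7178
|R(-1.83)|=0.8445 |R(-1.53)|=0.6404 |R(-1.28)|=0.5392
Bisect:
  x_lo=-2.8961 |R|=2.2977  x_hi=-0.3778 |R|=0.6936
  mid=-1.63696 |R|=0.70286 →hi
  mid=-2.26655 |R|=1.30207 →lo
  mid=-1.95176 |R|=0.95292 →hi
  mid=-2.10915 |R|=1.11511 →lo
  mid=-2.03045 |R|=1.03092 →lo
  mid=-1.99110 |R|=0.99114 →hi
  mid=-2.01078 |R|=1.01084 →lo
  ...
  [-2.00002,-1.99987] ⇒ x*=-2.0000
So |R|<1 on (-2.0000, 0).

left endpoint -2.0000.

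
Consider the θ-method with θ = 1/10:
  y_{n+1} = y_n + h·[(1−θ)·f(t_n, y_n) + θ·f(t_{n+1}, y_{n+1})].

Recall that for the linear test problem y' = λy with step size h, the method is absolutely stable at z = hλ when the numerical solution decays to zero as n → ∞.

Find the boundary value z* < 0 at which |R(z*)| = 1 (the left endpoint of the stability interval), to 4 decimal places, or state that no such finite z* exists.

Set f=λy, z=hλ:
  y_{n+1} = y_n + z·[9/10·y_n + 1/10·y_{n+1}] ⇒ (1 − 1/10z)y_{n+1} = (1 + 9/10z)y_n
  Hence R(z) = (1 + 9/10z)/(1 − 1/10z).

Solve |R(x)|<1 on ℝ⁻.
x=-1.02: |R|=0.0744
R=−1: 1+9/10x = −1+1/10x ⇒ -4/5x=2 ⇒ x=2/(-4/5)=-2.5000
Confirm numerically:
  x=-2.392: |R|=0.93028 <1
  x=-2.315: |R|=0.87982 <1
  x=-2.076: |R|=0.71911 <1
  x=-1.472: |R|=0.28312 <1
  x=-3.060: |R|=1.34303 >1
  x=-2.815: |R|=1.19664 >1
  x=-2.625: |R|=1.07921 >1
So |R|<1 on (-2.5000, 0).

z* = -2.5000.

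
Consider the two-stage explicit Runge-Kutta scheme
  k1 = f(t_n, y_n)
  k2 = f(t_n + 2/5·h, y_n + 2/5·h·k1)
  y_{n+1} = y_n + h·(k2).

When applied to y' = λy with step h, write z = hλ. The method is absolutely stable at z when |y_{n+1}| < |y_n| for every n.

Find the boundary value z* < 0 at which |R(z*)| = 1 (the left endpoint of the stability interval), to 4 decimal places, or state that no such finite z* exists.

On y'=λy, z=hλ:
  k1=λy_n ⇒ h·k1=z·y_n;  k2=λ(1+2/5z)y_n ⇒ h·k2=z(1+2/5z)y_n
  y_{n+1}/y_n = 1 + z(1+2/5z) = 1 + z + 2/5z²
  ⇒ R(z) = 1 + z + 2/5z².

Find x<0 with |R(x)|<1.
x=-1.78: |R|=0.4874
R=1: x+2/5x²=0 ⇒ x=−5/2=-2.5000; min R=1−1/(4·2/5)=0.3750>−1
Confirm numerically:
  x=-2.370: |R|=0.87676 <1
  x=-2.327: |R|=0.83897 <1
  x=-1.562: |R|=0.41394 <1
  x=-1.479: |R|=0.39598 <1
  x=-2.797: |R|=1.33228 >1
  x=-2.745: |R|=1.26901 >1
So |R|<1 on (-2.5000, 0).

z* = -2.5000.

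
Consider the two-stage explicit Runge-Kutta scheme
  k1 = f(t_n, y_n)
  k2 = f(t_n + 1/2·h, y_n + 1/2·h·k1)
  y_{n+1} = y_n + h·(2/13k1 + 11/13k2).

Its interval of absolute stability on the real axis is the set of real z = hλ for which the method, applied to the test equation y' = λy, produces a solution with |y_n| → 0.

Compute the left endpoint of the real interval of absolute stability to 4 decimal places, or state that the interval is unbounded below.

Set f=λy, z=hλ:
  k1=λy_n ⇒ h·k1=z·y_n;  k2=λ(1+1/2z)y_n ⇒ h·k2=z(1+1/2z)y_n
  y_{n+1}/y_n = 1 + 2/13z + 11/13z(1+1/2z) = 1 + z + 11/26z²
  Hence R(z) = 1 + z + 11/26z².

Boundary: |R(x)|=1, x<0.
x=-0.66: |R|=0.5243
R=1: x+11/26x²=0 ⇒ x=−26/11=-2.3636; min R=1−1/(4·11/26)=0.4091>−1
Confirm numerically:
  x=-1.939: |R|=0.65165 <1
  x=-1.745: |R|=0.54328 <1
  x=-0.994: |R|=0.42402 <1
  x=-2.597: |R|=1.25640 >1
  x=-2.486: |R|=1.12870 >1
Interval (-2.3636, 0).

z* = -2.3636.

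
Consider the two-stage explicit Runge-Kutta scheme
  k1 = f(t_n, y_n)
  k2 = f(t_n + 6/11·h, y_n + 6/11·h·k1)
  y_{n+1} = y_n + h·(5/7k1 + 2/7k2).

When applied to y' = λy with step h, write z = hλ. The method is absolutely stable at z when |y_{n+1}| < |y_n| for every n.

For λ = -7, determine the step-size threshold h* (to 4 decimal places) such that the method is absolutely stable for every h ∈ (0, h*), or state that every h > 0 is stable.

Test eqn y'=λy, z=hλ:
  k1=λy_n ⇒ h·k1=z·y_n;  k2=λ(1+6/11z)y_n ⇒ h·k2=z(1+6/11z)y_n
  y_{n+1}/y_n = 1 + 5/7z + 2/7z(1+6/11z) = 1 + z + 12/77z²
  R(z) = 1 + z + 12/77z².

Boundary: |R(x)|=1, x<0.
x=-1.59: |R|=0.1960
R=1: x+12/77x²=0 ⇒ x=−77/12=-6.4167; min R=1−1/(4·12/77)=-0.6042>−1
Confirm numerically:
  x=-6.370: |R|=0.95367 <1
  x=-4.071: |R|=0.48819 <1
  x=-2.718: |R|=0.56670 <1
  x=-6.728: |R|=1.32644 >1
  x=-6.635: |R|=1.22576 >1
So |R|<1 on (-6.4167, 0).

(-6.4167,0); λ=-7 ⇒ h* = (77/12)/7 = 0.9167.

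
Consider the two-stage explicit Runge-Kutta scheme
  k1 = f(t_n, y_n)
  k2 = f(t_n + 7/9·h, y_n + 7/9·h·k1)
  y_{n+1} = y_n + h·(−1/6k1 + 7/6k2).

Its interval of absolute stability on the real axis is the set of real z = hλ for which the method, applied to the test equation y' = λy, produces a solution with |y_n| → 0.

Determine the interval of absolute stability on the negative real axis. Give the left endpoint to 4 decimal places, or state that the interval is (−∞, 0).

z∈(-1.1020,0).

On y'=λy, z=hλ:
  k1=λy_n ⇒ h·k1=z·y_n;  k2=λ(1+7/9z)y_n ⇒ h·k2=z(1+7/9z)y_n
  y_{n+1}/y_n = 1 − 1/6z + 7/6z(1+7/9z) = 1 + z + 49/54z²
  Hence R(z) = 1 + z + 49/54z².

Boundary: |R(x)|=1, x<0.
x=-0.46: |R|=0.7320
R=1: x+49/54x²=0 ⇒ x=−54/49=-1.1020; min R=1−1/(4·49/54)=0.7245>−1
Confirm numerically:
  x=-0.820: |R|=0.79014 <1
  x=-0.685: |R|=0.74078 <1
  x=-0.675: |R|=0.73844 <1
  x=-1.556: |R|=1.64096 >1
  x=-1.302: |R|=1.23624 >1
  x=-1.248: |R|=1.16529 >1
Stable set (-1.1020, 0).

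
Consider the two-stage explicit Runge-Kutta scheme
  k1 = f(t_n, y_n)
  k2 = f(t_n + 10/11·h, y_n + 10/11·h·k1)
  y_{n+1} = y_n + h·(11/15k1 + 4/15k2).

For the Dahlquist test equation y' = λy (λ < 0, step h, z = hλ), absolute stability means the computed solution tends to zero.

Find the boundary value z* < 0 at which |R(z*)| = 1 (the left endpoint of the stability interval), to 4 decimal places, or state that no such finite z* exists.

z* = -4.1250.

With y'=λy (z=hλ):
  k1=λy_n ⇒ h·k1=z·y_n;  k2=λ(1+10/11z)y_n ⇒ h·k2=z(1+10/11z)y_n
  y_{n+1}/y_n = 1 + 11/15z + 4/15z(1+10/11z) = 1 + z + 8/33z²
  so R(z) = 1 + z + 8/33z².

Find x<0 with |R(x)|<1.
x=-0.41: |R|=0.6308
R=1: x+8/33x²=0 ⇒ x=−33/8=-4.1250; min R=1−1/(4·8/33)=-0.0312>−1
Confirm numerically:
  x=-3.612: |R|=0.55080 <1
  x=-3.258: |R|=0.31523 <1
  x=-2.702: |R|=0.06789 <1
  x=-2.333: |R|=0.01351 <1
  x=-4.650: |R|=1.59182 >1
  x=-4.566: |R|=1.48815 >1
  x=-4.220: |R|=1.09719 >1
Interval (-4.1250, 0).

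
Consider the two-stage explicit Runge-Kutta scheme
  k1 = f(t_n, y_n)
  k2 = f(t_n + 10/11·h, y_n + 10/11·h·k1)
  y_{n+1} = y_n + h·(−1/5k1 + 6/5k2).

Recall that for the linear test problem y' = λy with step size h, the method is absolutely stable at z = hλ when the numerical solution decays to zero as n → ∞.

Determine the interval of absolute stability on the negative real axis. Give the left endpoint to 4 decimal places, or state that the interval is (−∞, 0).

With y'=λy (z=hλ):
  k1=λy_n ⇒ h·k1=z·y_n;  k2=λ(1+10/11z)y_n ⇒ h·k2=z(1+10/11z)y_n
  y_{n+1}/y_n = 1 − 1/5z + 6/5z(1+10/11z) = 1 + z + 12/11z²
  Hence R(z) = 1 + z + 12/11z².

Find x<0 with |R(x)|<1.
x=-1.16: |R|=1.3079
R=1: x+12/11x²=0 ⇒ x=−11/12=-0.9167; min R=1−1/(4·12/11)=0.7708>−1
Confirm numerically:
  x=-0.863: |R|=0.94948 <1
  x=-0.724: |R|=0.84783 <1
  x=-0.533: |R|=0.77692 <1
  x=-0.465: |R|=0.77088 <1
  x=-1.479: |R|=1.90730 >1
  x=-1.135: |R|=1.27034 >1
  x=-1.065: |R|=1.17234 >1
Interval (-0.9167, 0).

z∈(-0.9167,0).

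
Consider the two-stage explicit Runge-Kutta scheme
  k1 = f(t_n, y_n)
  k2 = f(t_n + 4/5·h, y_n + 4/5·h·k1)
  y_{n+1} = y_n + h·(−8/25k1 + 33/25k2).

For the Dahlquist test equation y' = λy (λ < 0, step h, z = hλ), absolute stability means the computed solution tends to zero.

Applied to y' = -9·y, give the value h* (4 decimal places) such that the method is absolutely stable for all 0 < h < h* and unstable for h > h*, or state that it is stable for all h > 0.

(-0.9470,0); λ=-9 ⇒ h* = (125/132)/9 = 0.1052.

On y'=λy, z=hλ:
  k1=λy_n ⇒ h·k1=z·y_n;  k2=λ(1+4/5z)y_n ⇒ h·k2=z(1+4/5z)y_n
  y_{n+1}/y_n = 1 − 8/25z + 33/25z(1+4/5z) = 1 + z + 132/125z²
  ⇒ R(z) = 1 + z + 132/125z².

Solve |R(x)|<1 on ℝ⁻.
x=-1.32: |R|=1.5200
R=1: x+132/125x²=0 ⇒ x=−125/132=-0.9470; min R=1−1/(4·132/125)=0.7633>−1
Confirm numerically:
  x=-0.838: |R|=0.90357 <1
  x=-0.600: |R|=0.78016 <1
  x=-0.404: |R|=0.76836 <1
  x=-1.405: |R|=1.67957 >1
  x=-1.260: |R|=1.41651 >1
  x=-1.216: |R|=1.34546 >1
So |R|<1 on (-0.9470, 0).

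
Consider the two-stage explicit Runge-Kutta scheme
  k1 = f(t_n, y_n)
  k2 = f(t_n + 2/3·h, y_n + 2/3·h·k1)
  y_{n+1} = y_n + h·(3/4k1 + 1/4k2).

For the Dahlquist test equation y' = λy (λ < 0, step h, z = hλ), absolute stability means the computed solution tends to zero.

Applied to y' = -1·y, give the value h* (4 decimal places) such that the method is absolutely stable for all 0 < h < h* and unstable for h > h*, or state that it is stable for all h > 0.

(-6.0000,0); λ=-1 ⇒ h* = (6)/1 = 6.0000.

On y'=λy, z=hλ:
  k1=λy_n ⇒ h·k1=z·y_n;  k2=λ(1+2/3z)y_n ⇒ h·k2=z(1+2/3z)y_n
  y_{n+1}/y_n = 1 + 3/4z + 1/4z(1+2/3z) = 1 + z + 1/6z²
  Hence R(z) = 1 + z + 1/6z².

Solve |R(x)|<1 on ℝ⁻.
x=-0.52: |R|=0.5251
R=1: x+1/6x²=0 ⇒ x=−6=-6.0000; min R=1−1/(4·1/6)=-0.5000>−1
Confirm numerically:
  x=-5.526: |R|=0.56345 <1
  x=-4.742: |R|=0.00576 <1
  x=-4.419: |R|=0.16441 <1
  x=-3.808: |R|=0.39119 <1
  x=-6.413: |R|=1.44143 >1
  x=-6.307: |R|=1.32271 >1
Interval (-6.0000, 0).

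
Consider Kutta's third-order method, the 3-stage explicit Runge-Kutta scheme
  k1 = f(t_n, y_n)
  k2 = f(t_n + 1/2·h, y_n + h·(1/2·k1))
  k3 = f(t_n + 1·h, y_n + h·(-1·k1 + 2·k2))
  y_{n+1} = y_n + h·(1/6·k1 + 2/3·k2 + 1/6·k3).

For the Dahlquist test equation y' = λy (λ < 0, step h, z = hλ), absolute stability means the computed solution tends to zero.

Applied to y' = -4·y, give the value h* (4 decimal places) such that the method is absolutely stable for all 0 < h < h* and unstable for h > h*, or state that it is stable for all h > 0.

(-2.5127,0); λ=-4 ⇒ h* = 0.6282.

Set f=λy, z=hλ:
  order 3, 3-stage ⇒ R(z)=1+z+z^2/2+z^3/6
  (e.g. R(-0.52)=0.59177, |R|=0.59177)

Boundary: |R(x)|=1, x<0.
x=-0.52: |R|=0.5918
|R(-2.66)|=1.2590 |R(-1.41)|=0.1168 |R(-1.16)|=0.2527
Bisect:
  x_lo=-3.2375 |R|=2.6525  x_hi=-0.1710 |R|=0.8428
  mid=-1.70429 |R|=0.07704 →hi
  mid=-2.47092 |R|=0.93254 →hi
  mid=-2.85423 |R|=1.65631 →lo
  mid=-2.66257 |R|=1.26389 →lo
  mid=-2.56675 |R|=1.09102 →lo
  mid=-2.51883 |R|=1.01003 →lo
  mid=-2.49487 |R|=0.97086 →hi
  mid=-2.50685 |R|=0.99034 →hi
  mid=-2.51284 |R|=1.00016 →lo
  ...
  [-2.51284,-2.51266] ⇒ x*=-2.5127
Interval (-2.5127, 0).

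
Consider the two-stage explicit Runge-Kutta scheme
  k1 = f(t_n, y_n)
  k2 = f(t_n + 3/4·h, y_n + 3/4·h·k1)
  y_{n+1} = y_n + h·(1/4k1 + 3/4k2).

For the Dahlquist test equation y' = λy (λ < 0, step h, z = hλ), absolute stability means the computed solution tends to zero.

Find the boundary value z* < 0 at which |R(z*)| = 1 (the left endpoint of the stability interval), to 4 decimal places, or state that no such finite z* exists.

z* = -1.7778.

Test eqn y'=λy, z=hλ:
  k1=λy_n ⇒ h·k1=z·y_n;  k2=λ(1+3/4z)y_n ⇒ h·k2=z(1+3/4z)y_n
  y_{n+1}/y_n = 1 + 1/4z + 3/4z(1+3/4z) = 1 + z + 9/16z²
  so R(z) = 1 + z + 9/16z².

Boundary: |R(x)|=1, x<0.
x=-0.79: |R|=0.5611
R=1: x+9/16x²=0 ⇒ x=−16/9=-1.7778; min R=1−1/(4·9/16)=0.5556>−1
Confirm numerically:
  x=-1.534: |R|=0.78965 <1
  x=-1.379: |R|=0.69067 <1
  x=-1.255: |R|=0.63095 <1
  x=-1.976: |R|=1.22032 >1
  x=-1.960: |R|=1.20090 >1
So |R|<1 on (-1.7778, 0).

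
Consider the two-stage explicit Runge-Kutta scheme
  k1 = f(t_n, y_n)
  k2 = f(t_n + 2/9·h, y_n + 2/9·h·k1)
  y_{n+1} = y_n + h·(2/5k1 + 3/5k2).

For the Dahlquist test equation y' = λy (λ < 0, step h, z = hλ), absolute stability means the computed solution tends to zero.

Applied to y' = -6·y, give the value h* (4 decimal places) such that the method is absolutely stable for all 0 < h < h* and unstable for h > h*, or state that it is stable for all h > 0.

(-7.5000,0); λ=-6 ⇒ h* = (15/2)/6 = 1.2500.

On y'=λy, z=hλ:
  k1=λy_n ⇒ h·k1=z·y_n;  k2=λ(1+2/9z)y_n ⇒ h·k2=z(1+2/9z)y_n
  y_{n+1}/y_n = 1 + 2/5z + 3/5z(1+2/9z) = 1 + z + 2/15z²
  R(z) = 1 + z + 2/15z².

Solve |R(x)|<1 on ℝ⁻.
x=-1.68: |R|=0.3037
R=1: x+2/15x²=0 ⇒ x=−15/2=-7.5000; min R=1−1/(4·2/15)=-0.8750>−1
Confirm numerically:
  x=-4.890: |R|=0.70172 <1
  x=-3.727: |R|=0.87493 <1
  x=-3.655: |R|=0.87380 <1
  x=-3.644: |R|=0.87350 <1
  x=-8.087: |R|=1.63294 >1
  x=-7.878: |R|=1.39705 >1
  x=-7.646: |R|=1.14884 >1
Stable set (-7.5000, 0).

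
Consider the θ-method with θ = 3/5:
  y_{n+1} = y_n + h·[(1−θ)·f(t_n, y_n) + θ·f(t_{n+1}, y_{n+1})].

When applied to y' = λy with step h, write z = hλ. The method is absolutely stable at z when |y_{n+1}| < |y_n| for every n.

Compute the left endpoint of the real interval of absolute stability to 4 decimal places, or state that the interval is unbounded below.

unbounded; (−∞, 0).

On y'=λy, z=hλ:
  y_{n+1} = y_n + z·[2/5·y_n + 3/5·y_{n+1}] ⇒ (1 − 3/5z)y_{n+1} = (1 + 2/5z)y_n
  ⇒ R(z) = (1 + 2/5z)/(1 − 3/5z).

Find x<0 with |R(x)|<1.
x=-1.75: |R|=0.1463
x=-2: |R|=0.0909
x=-10: |R|=0.4286
x=-100: |R|=0.6393
θ=3/5≥1/2 ⇒ |1+2/5x|<|1−3/5x| ∀x<0 ⇒ interval (−∞,0).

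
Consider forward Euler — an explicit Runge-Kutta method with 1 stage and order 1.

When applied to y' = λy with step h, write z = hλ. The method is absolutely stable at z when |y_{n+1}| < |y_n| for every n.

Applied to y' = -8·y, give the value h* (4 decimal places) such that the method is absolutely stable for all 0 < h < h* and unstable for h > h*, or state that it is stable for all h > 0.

Set f=λy, z=hλ:
  order 1, 1-stage ⇒ R(z)=1+z
  (e.g. R(-1.12)=-0.12000, |R|=0.12000)

Solve |R(x)|<1 on ℝ⁻.
x=-1.12: |R|=0.1200
|R(-2.38)|=1.3800 |R(-1.34)|=0.3400 |R(-0.87)|=0.1300
Bisect:
  x_lo=-2.7264 |R|=1.7264  x_hi=-0.3926 |R|=0.6074
  mid=-1.55951 |R|=0.55951 →hi
  mid=-2.14296 |R|=1.14296 →lo
  mid=-1.85123 |R|=0.85123 →hi
  mid=-1.99710 |R|=0.99710 →hi
  mid=-2.07003 |R|=1.07003 →lo
  mid=-2.03356 |R|=1.03356 →lo
  mid=-2.01533 |R|=1.01533 →lo
  mid=-2.00621 |R|=1.00621 →lo
  mid=-2.00165 |R|=1.00165 →lo
  mid=-1.99937 |R|=0.99937 →hi
  ...
  [-2.00009,-1.99994] ⇒ x*=-2.0000
Interval (-2.0000, 0).

(-2.0000,0); λ=-8 ⇒ h* = 0.2500.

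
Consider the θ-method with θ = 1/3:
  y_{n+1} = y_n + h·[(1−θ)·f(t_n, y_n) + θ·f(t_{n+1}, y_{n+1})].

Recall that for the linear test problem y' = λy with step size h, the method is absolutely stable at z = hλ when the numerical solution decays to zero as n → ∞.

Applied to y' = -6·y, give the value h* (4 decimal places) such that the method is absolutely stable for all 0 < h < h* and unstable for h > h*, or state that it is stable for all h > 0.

(-6.0000,0); λ=-6 ⇒ h* = (6)/6 = 1.0000.

Test eqn y'=λy, z=hλ:
  y_{n+1} = y_n + z·[2/3·y_n + 1/3·y_{n+1}] ⇒ (1 − 1/3z)y_{n+1} = (1 + 2/3z)y_n
  so R(z) = (1 + 2/3z)/(1 − 1/3z).

Find x<0 with |R(x)|<1.
x=-0.67: |R|=0.4523
R=−1: 1+2/3x = −1+1/3x ⇒ -1/3x=2 ⇒ x=2/(-1/3)=-6.0000
Confirm numerically:
  x=-5.975: |R|=0.99721 <1
  x=-3.918: |R|=0.69905 <1
  x=-2.652: |R|=0.40764 <1
  x=-6.276: |R|=1.02975 >1
  x=-6.231: |R|=1.02502 >1
Stable set (-6.0000, 0).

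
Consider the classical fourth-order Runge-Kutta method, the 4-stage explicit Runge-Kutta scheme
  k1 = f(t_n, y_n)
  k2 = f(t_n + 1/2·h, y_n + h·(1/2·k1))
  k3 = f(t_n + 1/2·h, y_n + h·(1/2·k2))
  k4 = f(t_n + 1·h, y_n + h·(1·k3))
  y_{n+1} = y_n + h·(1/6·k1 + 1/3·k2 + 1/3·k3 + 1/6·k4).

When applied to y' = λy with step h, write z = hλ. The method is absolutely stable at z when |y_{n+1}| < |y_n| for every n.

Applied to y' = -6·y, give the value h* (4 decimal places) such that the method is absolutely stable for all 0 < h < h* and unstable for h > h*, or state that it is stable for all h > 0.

(-2.7853,0); λ=-6 ⇒ h* = 0.4642.

Test eqn y'=λy, z=hλ:
  order 4, 4-stage ⇒ R(z)=1+z+z^2/2+z^3/6+z^4/24
  (e.g. R(-1.8)=0.28540, |R|=0.28540)

Need |R(x)|<1, x<0.
x=-1.8: |R|=0.2854
|R(-2.82)|=1.0536 |R(-0.95)|=0.3923 |R(-0.81)|=0.4474
Bisect:
  x_lo=-3.1753 |R|=1.7659  x_hi=-0.2184 |R|=0.8038
  mid=-1.69687 |R|=0.27394 →hi
  mid=-2.43609 |R|=0.58912 →hi
  mid=-2.80570 |R|=1.03121 →lo
  mid=-2.62090 |R|=0.77914 →hi
  mid=-2.71330 |R|=0.89677 →hi
  mid=-2.75950 |R|=0.96181 →hi
  mid=-2.78260 |R|=0.99595 →hi
  mid=-2.79415 |R|=1.01344 →lo
  mid=-2.78838 |R|=1.00466 →lo
  ...
  [-2.78531,-2.78513] ⇒ x*=-2.7853
Stable set (-2.7853, 0).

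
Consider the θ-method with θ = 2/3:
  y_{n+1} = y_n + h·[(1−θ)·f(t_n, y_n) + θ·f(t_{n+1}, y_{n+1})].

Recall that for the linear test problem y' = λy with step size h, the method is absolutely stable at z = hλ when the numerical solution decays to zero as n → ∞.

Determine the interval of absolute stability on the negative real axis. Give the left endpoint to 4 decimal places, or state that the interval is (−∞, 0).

(−∞, 0) — no finite endpoint.

With y'=λy (z=hλ):
  y_{n+1} = y_n + z·[1/3·y_n + 2/3·y_{n+1}] ⇒ (1 − 2/3z)y_{n+1} = (1 + 1/3z)y_n
  R(z) = (1 + 1/3z)/(1 − 2/3z).

Boundary: |R(x)|=1, x<0.
x=-0.6: |R|=0.5714
x=-2: |R|=0.1429
x=-10: |R|=0.3043
x=-100: |R|=0.4778
θ=2/3≥1/2 ⇒ |1+1/3x|<|1−2/3x| ∀x<0 ⇒ interval (−∞,0).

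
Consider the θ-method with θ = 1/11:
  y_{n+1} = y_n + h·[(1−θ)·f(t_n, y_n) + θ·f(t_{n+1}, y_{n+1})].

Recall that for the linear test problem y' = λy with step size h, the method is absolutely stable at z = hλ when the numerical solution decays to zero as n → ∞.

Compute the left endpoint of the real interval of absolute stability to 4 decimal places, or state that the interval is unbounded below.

Test eqn y'=λy, z=hλ:
  y_{n+1} = y_n + z·[10/11·y_n + 1/11·y_{n+1}] ⇒ (1 − 1/11z)y_{n+1} = (1 + 10/11z)y_n
  Hence R(z) = (1 + 10/11z)/(1 − 1/11z).

Boundary: |R(x)|=1, x<0.
x=-1.63: |R|=0.4196
R=−1: 1+10/11x = −1+1/11x ⇒ -9/11x=2 ⇒ x=2/(-9/11)=-2.4444
Confirm numerically:
  x=-1.995: |R|=0.68873 <1
  x=-1.925: |R|=0.63830 <1
  x=-1.635: |R|=0.42343 <1
  x=-2.865: |R|=1.27299 >1
  x=-2.478: |R|=1.02241 >1
So |R|<1 on (-2.4444, 0).

left endpoint -2.4444.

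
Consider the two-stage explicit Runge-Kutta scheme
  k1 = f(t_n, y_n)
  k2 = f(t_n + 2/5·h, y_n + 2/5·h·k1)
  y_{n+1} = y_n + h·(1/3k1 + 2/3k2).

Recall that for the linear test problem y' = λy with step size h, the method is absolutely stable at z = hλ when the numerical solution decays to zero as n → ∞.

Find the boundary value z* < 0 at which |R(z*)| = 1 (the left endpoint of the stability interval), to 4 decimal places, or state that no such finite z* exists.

z* = -3.7500.

Set f=λy, z=hλ:
  k1=λy_n ⇒ h·k1=z·y_n;  k2=λ(1+2/5z)y_n ⇒ h·k2=z(1+2/5z)y_n
  y_{n+1}/y_n = 1 + 1/3z + 2/3z(1+2/5z) = 1 + z + 4/15z²
  Hence R(z) = 1 + z + 4/15z².

Boundary: |R(x)|=1, x<0.
x=-1.1: |R|=0.2227
R=1: x+4/15x²=0 ⇒ x=−15/4=-3.7500; min R=1−1/(4·4/15)=0.0625>−1
Confirm numerically:
  x=-3.473: |R|=0.74346 <1
  x=-2.817: |R|=0.29913 <1
  x=-2.036: |R|=0.06941 <1
  x=-4.312: |R|=1.64623 >1
  x=-3.890: |R|=1.14523 >1
  x=-3.788: |R|=1.03839 >1
Stable set (-3.7500, 0).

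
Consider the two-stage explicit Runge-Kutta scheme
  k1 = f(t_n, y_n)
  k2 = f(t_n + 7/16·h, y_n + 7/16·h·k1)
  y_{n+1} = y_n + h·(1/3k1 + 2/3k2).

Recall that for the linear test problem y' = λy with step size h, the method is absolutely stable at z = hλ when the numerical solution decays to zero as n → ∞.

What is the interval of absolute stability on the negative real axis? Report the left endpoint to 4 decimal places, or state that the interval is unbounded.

z∈(-3.4286,0).

Test eqn y'=λy, z=hλ:
  k1=λy_n ⇒ h·k1=z·y_n;  k2=λ(1+7/16z)y_n ⇒ h·k2=z(1+7/16z)y_n
  y_{n+1}/y_n = 1 + 1/3z + 2/3z(1+7/16z) = 1 + z + 7/24z²
  ⇒ R(z) = 1 + z + 7/24z².

Boundary: |R(x)|=1, x<0.
x=-0.46: |R|=0.6017
R=1: x+7/24x²=0 ⇒ x=−24/7=-3.4286; min R=1−1/(4·7/24)=0.1429>−1
Confirm numerically:
  x=-3.369: |R|=0.94146 <1
  x=-2.947: |R|=0.58607 <1
  x=-2.161: |R|=0.20106 <1
  x=-3.962: |R|=1.61642 >1
  x=-3.896: |R|=1.53115 >1
  x=-3.492: |R|=1.06460 >1
Interval (-3.4286, 0).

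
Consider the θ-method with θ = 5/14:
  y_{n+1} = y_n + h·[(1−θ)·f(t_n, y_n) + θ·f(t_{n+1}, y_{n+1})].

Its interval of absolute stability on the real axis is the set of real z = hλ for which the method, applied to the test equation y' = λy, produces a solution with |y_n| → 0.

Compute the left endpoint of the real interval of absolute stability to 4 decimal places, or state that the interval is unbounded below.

left endpoint -7.0000.

Set f=λy, z=hλ:
  y_{n+1} = y_n + z·[9/14·y_n + 5/14·y_{n+1}] ⇒ (1 − 5/14z)y_{n+1} = (1 + 9/14z)y_n
  R(z) = (1 + 9/14z)/(1 − 5/14z).

Need |R(x)|<1, x<0.
x=-1.66: |R|=0.0422
R=−1: 1+9/14x = −1+5/14x ⇒ -2/7x=2 ⇒ x=2/(-2/7)=-7.0000
Confirm numerically:
  x=-6.451: |R|=0.95252 <1
  x=-6.276: |R|=0.93618 <1
  x=-4.306: |R|=0.69671 <1
  x=-7.550: |R|=1.04251 >1
  x=-7.521: |R|=1.04038 >1
  x=-7.478: |R|=1.03721 >1
So |R|<1 on (-7.0000, 0).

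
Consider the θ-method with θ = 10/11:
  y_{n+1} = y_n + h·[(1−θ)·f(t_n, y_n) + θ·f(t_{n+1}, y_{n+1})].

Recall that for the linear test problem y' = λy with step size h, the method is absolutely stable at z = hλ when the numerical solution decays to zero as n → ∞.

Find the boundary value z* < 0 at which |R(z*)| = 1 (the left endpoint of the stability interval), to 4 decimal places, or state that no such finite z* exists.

(−∞, 0) — no finite endpoint.

With y'=λy (z=hλ):
  y_{n+1} = y_n + z·[1/11·y_n + 10/11·y_{n+1}] ⇒ (1 − 10/11z)y_{n+1} = (1 + 1/11z)y_n
  R(z) = (1 + 1/11z)/(1 − 10/11z).

Need |R(x)|<1, x<0.
x=-0.65: |R|=0.5914
x=-2: |R|=0.2903
x=-10: |R|=0.0090
x=-100: |R|=0.0880
θ=10/11≥1/2 ⇒ |1+1/11x|<|1−10/11x| ∀x<0 ⇒ unbounded interval.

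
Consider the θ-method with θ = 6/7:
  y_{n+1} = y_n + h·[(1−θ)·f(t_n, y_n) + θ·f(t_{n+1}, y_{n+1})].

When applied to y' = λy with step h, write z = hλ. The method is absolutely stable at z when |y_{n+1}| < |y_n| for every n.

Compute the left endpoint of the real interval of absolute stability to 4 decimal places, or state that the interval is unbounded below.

Set f=λy, z=hλ:
  y_{n+1} = y_n + z·[1/7·y_n + 6/7·y_{n+1}] ⇒ (1 − 6/7z)y_{n+1} = (1 + 1/7z)y_n
  ⇒ R(z) = (1 + 1/7z)/(1 − 6/7z).

Need |R(x)|<1, x<0.
x=-1.27: |R|=0.3919
x=-2: |R|=0.2632
x=-10: |R|=0.0448
x=-100: |R|=0.1532
θ=6/7≥1/2 ⇒ |1+1/7x|<|1−6/7x| ∀x<0 ⇒ stable on all of ℝ⁻.

unbounded; (−∞, 0).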